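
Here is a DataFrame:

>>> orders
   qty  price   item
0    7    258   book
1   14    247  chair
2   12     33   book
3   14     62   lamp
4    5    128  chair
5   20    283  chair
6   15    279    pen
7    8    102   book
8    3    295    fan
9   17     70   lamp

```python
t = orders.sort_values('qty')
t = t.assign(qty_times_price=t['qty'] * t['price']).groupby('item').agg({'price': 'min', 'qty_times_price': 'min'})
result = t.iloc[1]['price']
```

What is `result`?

128

sort by qty:
   qty  price   item
8    3    295    fan
4    5    128  chair
0    7    258   book
7    8    102   book
2   12     33   book
1   14    247  chair
3   14     62   lamp
6   15    279    pen
9   17     70   lamp
5   20    283  chair
add column qty_times_price = t['qty'] * t['price']:
   qty  price   item  qty_times_price
8    3    295    fan              885
4    5    128  chair              640
0    7    258   book             1806
7    8    102   book              816
2   12     33   book              396
1   14    247  chair             3458
3   14     62   lamp              868
6   15    279    pen             4185
9   17     70   lamp             1190
5   20    283  chair             5660
group by item: min(price), min(qty_times_price):
       price  qty_times_price
item                         
book      33              396
chair    128              640
fan      295              885
lamp      62              868
pen      279             4185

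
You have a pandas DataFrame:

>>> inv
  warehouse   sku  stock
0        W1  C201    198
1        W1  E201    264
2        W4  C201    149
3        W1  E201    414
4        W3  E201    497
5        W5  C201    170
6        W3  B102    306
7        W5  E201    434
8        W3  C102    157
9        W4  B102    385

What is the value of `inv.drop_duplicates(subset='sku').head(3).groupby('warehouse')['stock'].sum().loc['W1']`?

462

drop duplicate sku (keep=first):
  warehouse   sku  stock
0        W1  C201    198
1        W1  E201    264
6        W3  B102    306
8        W3  C102    157
take first 3 rows:
  warehouse   sku  stock
0        W1  C201    198
1        W1  E201    264
6        W3  B102    306
group by warehouse, sum of stock:
warehouse
W1    462
W3    306
Name: stock, dtype: int64
Finally, value at index 'W1' = 462.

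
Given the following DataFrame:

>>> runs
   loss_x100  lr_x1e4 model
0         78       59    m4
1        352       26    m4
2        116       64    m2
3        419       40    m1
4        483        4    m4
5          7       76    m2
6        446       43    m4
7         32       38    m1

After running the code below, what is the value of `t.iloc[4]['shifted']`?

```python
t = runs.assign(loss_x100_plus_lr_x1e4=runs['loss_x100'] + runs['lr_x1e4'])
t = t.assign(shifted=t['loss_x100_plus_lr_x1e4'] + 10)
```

497

add column loss_x100_plus_lr_x1e4 = runs['loss_x100'] + runs['lr_x1e4']:
   loss_x100  lr_x1e4 model  loss_x100_plus_lr_x1e4
0         78       59    m4                     137
1        352       26    m4                     378
2        116       64    m2                     180
3        419       40    m1                     459
4        483        4    m4                     487
5          7       76    m2                      83
6        446       43    m4                     489
7         32       38    m1                      70
add column shifted = t['loss_x100_plus_lr_x1e4'] + 10:
   loss_x100  lr_x1e4 model  loss_x100_plus_lr_x1e4  shifted
0         78       59    m4                     137      147
1        352       26    m4                     378      388
2        116       64    m2                     180      190
3        419       40    m1                     459      469
4        483        4    m4                     487      497
5          7       76    m2                      83       93
6        446       43    m4                     489      499
7         32       38    m1                      70       80
The value at position 4, column 'shifted' is 497.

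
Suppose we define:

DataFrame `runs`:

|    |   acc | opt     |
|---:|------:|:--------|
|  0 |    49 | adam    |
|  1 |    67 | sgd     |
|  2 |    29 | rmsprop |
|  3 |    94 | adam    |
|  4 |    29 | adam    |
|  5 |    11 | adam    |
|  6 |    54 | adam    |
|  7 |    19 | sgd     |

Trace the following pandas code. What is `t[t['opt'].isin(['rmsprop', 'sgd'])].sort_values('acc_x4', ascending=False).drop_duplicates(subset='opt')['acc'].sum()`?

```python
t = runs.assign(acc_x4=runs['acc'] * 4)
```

add column acc_x4 = runs['acc'] * 4:
   acc      opt  acc_x4
0   49     adam     196
1   67      sgd     268
2   29  rmsprop     116
3   94     adam     376
4   29     adam     116
5   11     adam      44
6   54     adam     216
7   19      sgd      76
filter rows where opt in ['rmsprop', 'sgd']:
   acc      opt  acc_x4
1   67      sgd     268
2   29  rmsprop     116
7   19      sgd      76
sort by acc_x4 descending:
   acc      opt  acc_x4
1   67      sgd     268
2   29  rmsprop     116
7   19      sgd      76
drop duplicate opt (keep=first):
   acc      opt  acc_x4
1   67      sgd     268
2   29  rmsprop     116

96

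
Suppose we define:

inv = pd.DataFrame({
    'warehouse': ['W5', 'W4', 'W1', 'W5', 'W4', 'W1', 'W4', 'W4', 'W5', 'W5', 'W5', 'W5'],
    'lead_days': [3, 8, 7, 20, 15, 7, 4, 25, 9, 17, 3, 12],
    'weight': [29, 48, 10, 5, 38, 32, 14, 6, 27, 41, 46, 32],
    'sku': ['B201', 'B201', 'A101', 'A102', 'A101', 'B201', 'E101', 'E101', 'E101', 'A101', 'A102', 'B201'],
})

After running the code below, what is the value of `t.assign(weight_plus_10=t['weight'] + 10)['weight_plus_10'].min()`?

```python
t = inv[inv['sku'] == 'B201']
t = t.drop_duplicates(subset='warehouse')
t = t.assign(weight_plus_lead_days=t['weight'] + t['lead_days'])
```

39

filter rows where sku == 'B201':
   warehouse  lead_days  weight   sku
0         W5          3      29  B201
1         W4          8      48  B201
5         W1          7      32  B201
11        W5         12      32  B201
drop duplicate warehouse (keep=first):
  warehouse  lead_days  weight   sku
0        W5          3      29  B201
1        W4          8      48  B201
5        W1          7      32  B201
add column weight_plus_lead_days = t['weight'] + t['lead_days']:
  warehouse  lead_days  weight   sku  weight_plus_lead_days
0        W5          3      29  B201                     32
1        W4          8      48  B201                     56
5        W1          7      32  B201                     39
add column weight_plus_10 = t['weight'] + 10:
  warehouse  lead_days  weight   sku  weight_plus_lead_days  weight_plus_10
0        W5          3      29  B201                     32              39
1        W4          8      48  B201                     56              58
5        W1          7      32  B201                     39              42
The min of column 'weight_plus_10' is 39.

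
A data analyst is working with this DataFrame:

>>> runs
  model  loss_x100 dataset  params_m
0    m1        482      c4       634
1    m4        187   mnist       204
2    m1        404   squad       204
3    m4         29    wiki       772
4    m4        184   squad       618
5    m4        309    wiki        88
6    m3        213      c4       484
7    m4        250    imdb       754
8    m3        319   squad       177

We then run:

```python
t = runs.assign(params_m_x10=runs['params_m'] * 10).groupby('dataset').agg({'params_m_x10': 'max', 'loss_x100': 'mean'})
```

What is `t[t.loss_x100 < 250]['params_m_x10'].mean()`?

add column params_m_x10 = runs['params_m'] * 10:
  model  loss_x100 dataset  params_m  params_m_x10
0    m1        482      c4       634          6340
1    m4        187   mnist       204          2040
2    m1        404   squad       204          2040
3    m4         29    wiki       772          7720
4    m4        184   squad       618          6180
5    m4        309    wiki        88           880
6    m3        213      c4       484          4840
7    m4        250    imdb       754          7540
8    m3        319   squad       177          1770
group by dataset: max(params_m_x10), mean(loss_x100):
         params_m_x10   loss_x100
dataset                          
c4               6340  347.500000
imdb             7540  250.000000
mnist            2040  187.000000
squad            6180  302.333333
wiki             7720  169.000000
filter rows where loss_x100 < 250:
         params_m_x10  loss_x100
dataset                         
mnist            2040      187.0
wiki             7720      169.0
So mean() = 4880.0.

4880.0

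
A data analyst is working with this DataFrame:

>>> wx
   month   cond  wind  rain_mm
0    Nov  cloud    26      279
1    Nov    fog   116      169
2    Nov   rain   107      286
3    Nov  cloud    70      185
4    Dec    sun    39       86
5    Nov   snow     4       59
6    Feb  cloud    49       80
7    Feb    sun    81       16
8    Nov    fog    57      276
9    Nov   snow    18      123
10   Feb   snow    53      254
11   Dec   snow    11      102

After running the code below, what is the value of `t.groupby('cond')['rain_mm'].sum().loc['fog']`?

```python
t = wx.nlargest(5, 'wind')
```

take 5 rows with largest wind:
  month   cond  wind  rain_mm
1   Nov    fog   116      169
2   Nov   rain   107      286
7   Feb    sun    81       16
3   Nov  cloud    70      185
8   Nov    fog    57      276
group by cond, sum of rain_mm:
cond
cloud    185
fog      445
rain     286
sun       16
Name: rain_mm, dtype: int64
value at index 'fog' → 445

445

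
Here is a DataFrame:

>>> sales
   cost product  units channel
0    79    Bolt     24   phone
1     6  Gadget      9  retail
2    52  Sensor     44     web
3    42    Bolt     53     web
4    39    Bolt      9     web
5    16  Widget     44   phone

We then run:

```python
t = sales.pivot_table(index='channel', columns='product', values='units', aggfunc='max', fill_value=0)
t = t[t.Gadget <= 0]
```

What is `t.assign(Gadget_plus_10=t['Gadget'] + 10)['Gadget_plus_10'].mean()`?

pivot: rows=channel, cols=product, max(units):
product  Bolt  Gadget  Sensor  Widget
channel                              
phone      24       0       0      44
retail      0       9       0       0
web        53       0      44       0
filter rows where Gadget <= 0:
product  Bolt  Gadget  Sensor  Widget
channel                              
phone      24       0       0      44
web        53       0      44       0
add column Gadget_plus_10 = t['Gadget'] + 10:
product  Bolt  Gadget  Sensor  Widget  Gadget_plus_10
channel                                              
phone      24       0       0      44              10
web        53       0      44       0              10
Taking the mean of column 'Gadget_plus_10' gives 10.0.

10.0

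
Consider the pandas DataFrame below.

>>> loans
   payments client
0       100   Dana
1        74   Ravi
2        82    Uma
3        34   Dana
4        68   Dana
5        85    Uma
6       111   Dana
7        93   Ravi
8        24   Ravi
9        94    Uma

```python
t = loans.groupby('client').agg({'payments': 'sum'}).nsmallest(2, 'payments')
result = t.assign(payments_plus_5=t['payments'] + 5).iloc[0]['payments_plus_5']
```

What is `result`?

196

group by client, sum of payments:
        payments
client          
Dana         313
Ravi         191
Uma          261
take 2 rows with smallest payments:
        payments
client          
Ravi         191
Uma          261
add column payments_plus_5 = t['payments'] + 5:
        payments  payments_plus_5
client                           
Ravi         191              196
Uma          261              266
The value at position 0, column 'payments_plus_5' is 196.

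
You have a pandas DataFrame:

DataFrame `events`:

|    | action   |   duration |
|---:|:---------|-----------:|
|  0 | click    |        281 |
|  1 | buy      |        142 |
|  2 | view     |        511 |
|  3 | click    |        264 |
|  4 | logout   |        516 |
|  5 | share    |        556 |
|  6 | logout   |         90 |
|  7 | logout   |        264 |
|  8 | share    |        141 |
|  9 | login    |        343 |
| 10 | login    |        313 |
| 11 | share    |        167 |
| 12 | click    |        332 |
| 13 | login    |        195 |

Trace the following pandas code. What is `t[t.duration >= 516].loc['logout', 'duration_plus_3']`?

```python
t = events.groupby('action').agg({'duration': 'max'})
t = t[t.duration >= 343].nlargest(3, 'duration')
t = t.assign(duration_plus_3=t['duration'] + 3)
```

519

group by action, max of duration:
        duration
action          
buy          142
click        332
login        343
logout       516
share        556
view         511
filter rows where duration >= 343:
        duration
action          
login        343
logout       516
share        556
view         511
take 3 rows with largest duration:
        duration
action          
share        556
logout       516
view         511
add column duration_plus_3 = t['duration'] + 3:
        duration  duration_plus_3
action                           
share        556              559
logout       516              519
view         511              514
filter rows where duration >= 516:
        duration  duration_plus_3
action                           
share        556              559
logout       516              519
Hence 519.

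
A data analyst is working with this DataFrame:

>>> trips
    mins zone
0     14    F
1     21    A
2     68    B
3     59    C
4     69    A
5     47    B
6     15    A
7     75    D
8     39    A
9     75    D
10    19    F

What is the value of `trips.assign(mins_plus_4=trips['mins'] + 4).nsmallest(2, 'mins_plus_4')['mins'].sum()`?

add column mins_plus_4 = trips['mins'] + 4:
    mins zone  mins_plus_4
0     14    F           18
1     21    A           25
2     68    B           72
3     59    C           63
4     69    A           73
5     47    B           51
6     15    A           19
7     75    D           79
8     39    A           43
9     75    D           79
10    19    F           23
take 2 rows with smallest mins_plus_4:
   mins zone  mins_plus_4
0    14    F           18
6    15    A           19

29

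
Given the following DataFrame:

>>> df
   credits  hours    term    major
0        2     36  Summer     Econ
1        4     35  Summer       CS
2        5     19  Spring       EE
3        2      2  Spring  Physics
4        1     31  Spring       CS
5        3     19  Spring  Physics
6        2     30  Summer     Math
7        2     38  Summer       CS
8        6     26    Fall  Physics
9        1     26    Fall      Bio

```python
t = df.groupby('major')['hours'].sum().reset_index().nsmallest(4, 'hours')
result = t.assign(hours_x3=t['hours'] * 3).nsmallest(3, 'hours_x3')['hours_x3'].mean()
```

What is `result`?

group by major, sum of hours:
major
Bio         26
CS         104
EE          19
Econ        36
Math        30
Physics     47
Name: hours, dtype: int64
reset_index():
     major  hours
0      Bio     26
1       CS    104
2       EE     19
3     Econ     36
4     Math     30
5  Physics     47
take 4 rows with smallest hours:
  major  hours
2    EE     19
0   Bio     26
4  Math     30
3  Econ     36
add column hours_x3 = t['hours'] * 3:
  major  hours  hours_x3
2    EE     19        57
0   Bio     26        78
4  Math     30        90
3  Econ     36       108
take 3 rows with smallest hours_x3:
  major  hours  hours_x3
2    EE     19        57
0   Bio     26        78
4  Math     30        90
Taking the mean of column 'hours_x3' gives 75.0.

75.0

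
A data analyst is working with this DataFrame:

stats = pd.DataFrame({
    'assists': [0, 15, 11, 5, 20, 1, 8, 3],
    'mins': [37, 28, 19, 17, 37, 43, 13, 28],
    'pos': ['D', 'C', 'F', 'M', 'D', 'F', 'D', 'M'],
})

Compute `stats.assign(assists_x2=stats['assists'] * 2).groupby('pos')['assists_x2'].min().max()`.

30

add column assists_x2 = stats['assists'] * 2:
   assists  mins pos  assists_x2
0        0    37   D           0
1       15    28   C          30
2       11    19   F          22
3        5    17   M          10
4       20    37   D          40
5        1    43   F           2
6        8    13   D          16
7        3    28   M           6
group by pos, min of assists_x2:
pos
C    30
D     0
F     2
M     6
Name: assists_x2, dtype: int64
So max() = 30.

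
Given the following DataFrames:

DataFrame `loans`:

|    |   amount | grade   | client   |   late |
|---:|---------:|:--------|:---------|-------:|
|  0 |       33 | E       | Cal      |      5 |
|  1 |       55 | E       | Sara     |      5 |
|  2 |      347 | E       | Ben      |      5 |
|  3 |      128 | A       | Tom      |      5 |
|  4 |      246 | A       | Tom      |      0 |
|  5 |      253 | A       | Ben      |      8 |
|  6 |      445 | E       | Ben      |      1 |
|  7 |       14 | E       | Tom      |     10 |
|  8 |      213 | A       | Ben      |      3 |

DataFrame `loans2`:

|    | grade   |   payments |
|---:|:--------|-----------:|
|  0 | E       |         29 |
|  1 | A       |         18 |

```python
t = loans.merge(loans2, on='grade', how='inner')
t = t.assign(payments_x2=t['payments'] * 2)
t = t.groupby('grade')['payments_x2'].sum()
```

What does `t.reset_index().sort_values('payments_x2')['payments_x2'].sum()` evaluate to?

merge on 'grade' (how='inner') → 9 rows:
   amount grade client  late  payments
0      33     E    Cal     5        29
1      55     E   Sara     5        29
2     347     E    Ben     5        29
3     128     A    Tom     5        18
4     246     A    Tom     0        18
5     253     A    Ben     8        18
6     445     E    Ben     1        29
7      14     E    Tom    10        29
8     213     A    Ben     3        18
add column payments_x2 = t['payments'] * 2:
   amount grade client  late  payments  payments_x2
0      33     E    Cal     5        29           58
1      55     E   Sara     5        29           58
2     347     E    Ben     5        29           58
3     128     A    Tom     5        18           36
4     246     A    Tom     0        18           36
5     253     A    Ben     8        18           36
6     445     E    Ben     1        29           58
7      14     E    Tom    10        29           58
8     213     A    Ben     3        18           36
group by grade, sum of payments_x2:
grade
A    144
E    290
Name: payments_x2, dtype: int64
reset_index():
  grade  payments_x2
0     A          144
1     E          290
sort by payments_x2:
  grade  payments_x2
0     A          144
1     E          290

434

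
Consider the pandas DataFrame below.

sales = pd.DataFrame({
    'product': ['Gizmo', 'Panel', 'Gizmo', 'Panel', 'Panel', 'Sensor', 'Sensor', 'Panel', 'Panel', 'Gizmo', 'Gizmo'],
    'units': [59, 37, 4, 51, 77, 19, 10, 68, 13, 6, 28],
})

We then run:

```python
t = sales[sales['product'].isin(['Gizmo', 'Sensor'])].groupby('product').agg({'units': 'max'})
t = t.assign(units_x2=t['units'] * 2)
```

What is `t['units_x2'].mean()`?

filter rows where product in ['Gizmo', 'Sensor']:
   product  units
0    Gizmo     59
2    Gizmo      4
5   Sensor     19
6   Sensor     10
9    Gizmo      6
10   Gizmo     28
group by product, max of units:
         units
product       
Gizmo       59
Sensor      19
add column units_x2 = t['units'] * 2:
         units  units_x2
product                 
Gizmo       59       118
Sensor      19        38
Taking the mean of column 'units_x2' gives 78.0.

78.0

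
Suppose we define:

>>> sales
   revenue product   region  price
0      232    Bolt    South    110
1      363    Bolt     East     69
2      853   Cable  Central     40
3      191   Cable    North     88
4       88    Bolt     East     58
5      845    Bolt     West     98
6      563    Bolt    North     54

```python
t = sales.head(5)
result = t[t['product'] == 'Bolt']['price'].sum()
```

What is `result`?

237

take first 5 rows:
   revenue product   region  price
0      232    Bolt    South    110
1      363    Bolt     East     69
2      853   Cable  Central     40
3      191   Cable    North     88
4       88    Bolt     East     58
filter rows where product == 'Bolt':
   revenue product region  price
0      232    Bolt  South    110
1      363    Bolt   East     69
4       88    Bolt   East     58
Reading off the sum of column 'price', we get 237.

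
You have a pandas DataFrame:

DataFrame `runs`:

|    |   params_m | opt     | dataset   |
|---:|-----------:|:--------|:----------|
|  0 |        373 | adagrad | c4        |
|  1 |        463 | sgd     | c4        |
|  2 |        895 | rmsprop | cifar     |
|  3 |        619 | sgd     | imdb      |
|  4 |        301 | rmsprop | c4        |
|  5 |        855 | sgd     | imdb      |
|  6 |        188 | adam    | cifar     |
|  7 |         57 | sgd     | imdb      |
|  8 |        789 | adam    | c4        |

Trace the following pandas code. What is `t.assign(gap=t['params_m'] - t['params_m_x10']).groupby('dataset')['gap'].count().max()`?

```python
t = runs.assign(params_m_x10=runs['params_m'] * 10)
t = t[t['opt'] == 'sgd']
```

3

add column params_m_x10 = runs['params_m'] * 10:
   params_m      opt dataset  params_m_x10
0       373  adagrad      c4          3730
1       463      sgd      c4          4630
2       895  rmsprop   cifar          8950
3       619      sgd    imdb          6190
4       301  rmsprop      c4          3010
5       855      sgd    imdb          8550
6       188     adam   cifar          1880
7        57      sgd    imdb           570
8       789     adam      c4          7890
filter rows where opt == 'sgd':
   params_m  opt dataset  params_m_x10
1       463  sgd      c4          4630
3       619  sgd    imdb          6190
5       855  sgd    imdb          8550
7        57  sgd    imdb           570
add column gap = t['params_m'] - t['params_m_x10']:
   params_m  opt dataset  params_m_x10   gap
1       463  sgd      c4          4630 -4167
3       619  sgd    imdb          6190 -5571
5       855  sgd    imdb          8550 -7695
7        57  sgd    imdb           570  -513
group by dataset, count of gap:
dataset
c4      1
imdb    3
Name: gap, dtype: int64
The max of the resulting series is 3.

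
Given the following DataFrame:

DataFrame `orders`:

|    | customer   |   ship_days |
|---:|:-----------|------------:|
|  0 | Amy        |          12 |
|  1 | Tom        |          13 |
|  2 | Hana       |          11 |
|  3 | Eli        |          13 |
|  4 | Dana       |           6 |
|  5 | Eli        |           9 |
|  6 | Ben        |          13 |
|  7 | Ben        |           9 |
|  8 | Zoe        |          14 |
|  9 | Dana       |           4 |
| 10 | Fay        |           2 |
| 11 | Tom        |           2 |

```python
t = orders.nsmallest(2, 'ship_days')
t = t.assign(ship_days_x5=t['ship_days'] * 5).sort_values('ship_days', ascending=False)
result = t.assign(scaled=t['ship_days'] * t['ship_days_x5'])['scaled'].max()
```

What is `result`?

take 2 rows with smallest ship_days:
   customer  ship_days
10      Fay          2
11      Tom          2
add column ship_days_x5 = t['ship_days'] * 5:
   customer  ship_days  ship_days_x5
10      Fay          2            10
11      Tom          2            10
sort by ship_days descending:
   customer  ship_days  ship_days_x5
10      Fay          2            10
11      Tom          2            10
add column scaled = t['ship_days'] * t['ship_days_x5']:
   customer  ship_days  ship_days_x5  scaled
10      Fay          2            10      20
11      Tom          2            10      20

20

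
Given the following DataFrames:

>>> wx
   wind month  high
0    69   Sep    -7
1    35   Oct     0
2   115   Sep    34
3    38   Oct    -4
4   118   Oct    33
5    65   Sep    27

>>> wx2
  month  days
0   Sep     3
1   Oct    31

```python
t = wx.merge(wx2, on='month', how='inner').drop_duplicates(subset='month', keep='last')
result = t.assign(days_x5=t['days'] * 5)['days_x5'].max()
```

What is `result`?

merge on 'month' (how='inner') → 6 rows:
   wind month  high  days
0    69   Sep    -7     3
1    35   Oct     0    31
2   115   Sep    34     3
3    38   Oct    -4    31
4   118   Oct    33    31
5    65   Sep    27     3
drop duplicate month (keep=last):
   wind month  high  days
4   118   Oct    33    31
5    65   Sep    27     3
add column days_x5 = t['days'] * 5:
   wind month  high  days  days_x5
4   118   Oct    33    31      155
5    65   Sep    27     3       15
max of column 'days_x5' → 155

155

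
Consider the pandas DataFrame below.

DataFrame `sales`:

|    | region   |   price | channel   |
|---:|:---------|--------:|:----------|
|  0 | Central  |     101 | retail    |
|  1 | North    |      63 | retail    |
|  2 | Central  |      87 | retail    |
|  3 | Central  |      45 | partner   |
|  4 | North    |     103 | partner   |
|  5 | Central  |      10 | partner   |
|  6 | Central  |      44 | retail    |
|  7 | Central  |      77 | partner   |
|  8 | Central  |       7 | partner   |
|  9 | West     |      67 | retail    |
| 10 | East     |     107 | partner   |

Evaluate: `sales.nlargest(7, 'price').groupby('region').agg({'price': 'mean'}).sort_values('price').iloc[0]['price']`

67.0

take 7 rows with largest price:
     region  price  channel
10     East    107  partner
4     North    103  partner
0   Central    101   retail
2   Central     87   retail
7   Central     77  partner
9      West     67   retail
1     North     63   retail
group by region, mean of price:
              price
region             
Central   88.333333
East     107.000000
North     83.000000
West      67.000000
sort by price:
              price
region             
West      67.000000
North     83.000000
Central   88.333333
East     107.000000
The value at position 0, column 'price' is 67.0.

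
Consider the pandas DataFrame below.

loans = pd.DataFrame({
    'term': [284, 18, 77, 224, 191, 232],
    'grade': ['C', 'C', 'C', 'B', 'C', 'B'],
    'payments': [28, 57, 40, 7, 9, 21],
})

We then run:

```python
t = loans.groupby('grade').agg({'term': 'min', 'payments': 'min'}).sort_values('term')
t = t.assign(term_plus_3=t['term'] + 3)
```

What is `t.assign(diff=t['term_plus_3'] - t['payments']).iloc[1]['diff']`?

group by grade: min(term), min(payments):
       term  payments
grade                
B       224         7
C        18         9
sort by term:
       term  payments
grade                
C        18         9
B       224         7
add column term_plus_3 = t['term'] + 3:
       term  payments  term_plus_3
grade                             
C        18         9           21
B       224         7          227
add column diff = t['term_plus_3'] - t['payments']:
       term  payments  term_plus_3  diff
grade                                   
C        18         9           21    12
B       224         7          227   220
Finally, value at position 1, column 'diff' = 220.

220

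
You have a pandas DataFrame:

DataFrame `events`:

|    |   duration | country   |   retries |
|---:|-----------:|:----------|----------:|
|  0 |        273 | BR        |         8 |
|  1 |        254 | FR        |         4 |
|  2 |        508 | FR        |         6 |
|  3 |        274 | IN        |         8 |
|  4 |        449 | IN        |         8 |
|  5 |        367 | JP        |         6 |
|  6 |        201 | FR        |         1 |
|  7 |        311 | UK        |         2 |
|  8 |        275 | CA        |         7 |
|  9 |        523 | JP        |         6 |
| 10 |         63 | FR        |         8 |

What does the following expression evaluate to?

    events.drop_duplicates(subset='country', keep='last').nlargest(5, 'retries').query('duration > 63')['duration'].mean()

380.0

drop duplicate country (keep=last):
    duration country  retries
0        273      BR        8
4        449      IN        8
7        311      UK        2
8        275      CA        7
9        523      JP        6
10        63      FR        8
take 5 rows with largest retries:
    duration country  retries
0        273      BR        8
4        449      IN        8
10        63      FR        8
8        275      CA        7
9        523      JP        6
filter rows where duration > 63:
   duration country  retries
0       273      BR        8
4       449      IN        8
8       275      CA        7
9       523      JP        6
Reading off the mean of column 'duration', we get 380.0.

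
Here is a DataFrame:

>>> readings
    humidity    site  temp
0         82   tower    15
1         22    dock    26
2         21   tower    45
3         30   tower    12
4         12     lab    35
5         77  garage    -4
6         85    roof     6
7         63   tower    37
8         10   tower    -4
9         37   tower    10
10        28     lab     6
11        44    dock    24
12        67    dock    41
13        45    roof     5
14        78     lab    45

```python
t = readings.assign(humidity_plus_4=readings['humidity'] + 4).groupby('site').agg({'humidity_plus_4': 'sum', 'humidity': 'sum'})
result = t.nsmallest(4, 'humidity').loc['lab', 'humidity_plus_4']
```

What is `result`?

130

add column humidity_plus_4 = readings['humidity'] + 4:
    humidity    site  temp  humidity_plus_4
0         82   tower    15               86
1         22    dock    26               26
2         21   tower    45               25
3         30   tower    12               34
4         12     lab    35               16
5         77  garage    -4               81
6         85    roof     6               89
7         63   tower    37               67
8         10   tower    -4               14
9         37   tower    10               41
10        28     lab     6               32
11        44    dock    24               48
12        67    dock    41               71
13        45    roof     5               49
14        78     lab    45               82
group by site: sum(humidity_plus_4), sum(humidity):
        humidity_plus_4  humidity
site                             
dock                145       133
garage               81        77
lab                 130       118
roof                138       130
tower               267       243
take 4 rows with smallest humidity:
        humidity_plus_4  humidity
site                             
garage               81        77
lab                 130       118
roof                138       130
dock                145       133
So loc['lab', 'humidity_plus_4'] = 130.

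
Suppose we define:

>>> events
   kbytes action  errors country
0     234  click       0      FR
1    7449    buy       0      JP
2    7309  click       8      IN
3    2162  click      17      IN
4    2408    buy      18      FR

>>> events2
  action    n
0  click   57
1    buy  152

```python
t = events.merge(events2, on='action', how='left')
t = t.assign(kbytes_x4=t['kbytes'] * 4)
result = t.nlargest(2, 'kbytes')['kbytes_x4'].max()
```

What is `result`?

merge on 'action' (how='left') → 5 rows:
   kbytes action  errors country    n
0     234  click       0      FR   57
1    7449    buy       0      JP  152
2    7309  click       8      IN   57
3    2162  click      17      IN   57
4    2408    buy      18      FR  152
add column kbytes_x4 = t['kbytes'] * 4:
   kbytes action  errors country    n  kbytes_x4
0     234  click       0      FR   57        936
1    7449    buy       0      JP  152      29796
2    7309  click       8      IN   57      29236
3    2162  click      17      IN   57       8648
4    2408    buy      18      FR  152       9632
take 2 rows with largest kbytes:
   kbytes action  errors country    n  kbytes_x4
1    7449    buy       0      JP  152      29796
2    7309  click       8      IN   57      29236
Then the max of column 'kbytes_x4': 29796

29796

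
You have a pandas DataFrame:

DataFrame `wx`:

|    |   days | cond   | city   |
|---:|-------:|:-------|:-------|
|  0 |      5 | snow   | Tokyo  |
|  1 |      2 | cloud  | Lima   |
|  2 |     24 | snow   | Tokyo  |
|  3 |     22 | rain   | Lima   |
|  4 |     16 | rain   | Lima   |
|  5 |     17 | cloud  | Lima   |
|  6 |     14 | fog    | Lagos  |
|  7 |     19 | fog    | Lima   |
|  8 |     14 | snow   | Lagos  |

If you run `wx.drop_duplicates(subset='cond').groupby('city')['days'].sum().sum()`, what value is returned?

43

drop duplicate cond (keep=first):
   days   cond   city
0     5   snow  Tokyo
1     2  cloud   Lima
3    22   rain   Lima
6    14    fog  Lagos
group by city, sum of days:
city
Lagos    14
Lima     24
Tokyo     5
Name: days, dtype: int64
Then the sum of the resulting series: 43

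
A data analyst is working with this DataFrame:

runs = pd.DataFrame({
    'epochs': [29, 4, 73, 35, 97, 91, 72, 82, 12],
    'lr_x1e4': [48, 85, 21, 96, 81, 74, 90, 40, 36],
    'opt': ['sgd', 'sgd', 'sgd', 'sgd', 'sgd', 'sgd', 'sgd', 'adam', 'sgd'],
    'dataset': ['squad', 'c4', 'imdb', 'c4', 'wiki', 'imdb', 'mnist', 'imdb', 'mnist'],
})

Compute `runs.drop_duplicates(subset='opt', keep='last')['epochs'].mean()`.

47.0

drop duplicate opt (keep=last):
   epochs  lr_x1e4   opt dataset
7      82       40  adam    imdb
8      12       36   sgd   mnist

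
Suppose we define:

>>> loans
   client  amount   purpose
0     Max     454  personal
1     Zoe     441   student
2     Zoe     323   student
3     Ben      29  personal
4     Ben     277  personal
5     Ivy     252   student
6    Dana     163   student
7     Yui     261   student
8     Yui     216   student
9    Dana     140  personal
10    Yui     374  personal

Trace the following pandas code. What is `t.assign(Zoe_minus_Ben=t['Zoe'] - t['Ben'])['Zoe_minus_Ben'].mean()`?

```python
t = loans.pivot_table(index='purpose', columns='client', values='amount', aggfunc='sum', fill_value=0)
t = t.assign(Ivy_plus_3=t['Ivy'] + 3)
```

pivot: rows=purpose, cols=client, sum(amount):
client    Ben  Dana  Ivy  Max  Yui  Zoe
purpose                                
personal  306   140    0  454  374    0
student     0   163  252    0  477  764
add column Ivy_plus_3 = t['Ivy'] + 3:
client    Ben  Dana  Ivy  Max  Yui  Zoe  Ivy_plus_3
purpose                                            
personal  306   140    0  454  374    0           3
student     0   163  252    0  477  764         255
add column Zoe_minus_Ben = t['Zoe'] - t['Ben']:
client    Ben  Dana  Ivy  Max  Yui  Zoe  Ivy_plus_3  Zoe_minus_Ben
purpose                                                           
personal  306   140    0  454  374    0           3           -306
student     0   163  252    0  477  764         255            764

229.0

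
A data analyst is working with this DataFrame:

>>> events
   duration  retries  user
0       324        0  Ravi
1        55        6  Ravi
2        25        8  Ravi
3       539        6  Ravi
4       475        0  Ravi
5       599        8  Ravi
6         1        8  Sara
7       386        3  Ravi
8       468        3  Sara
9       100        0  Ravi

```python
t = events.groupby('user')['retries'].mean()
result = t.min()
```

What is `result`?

group by user, mean of retries:
user
Ravi    3.875
Sara    5.500
Name: retries, dtype: float64
Finally, min of the resulting series = 3.875.

3.875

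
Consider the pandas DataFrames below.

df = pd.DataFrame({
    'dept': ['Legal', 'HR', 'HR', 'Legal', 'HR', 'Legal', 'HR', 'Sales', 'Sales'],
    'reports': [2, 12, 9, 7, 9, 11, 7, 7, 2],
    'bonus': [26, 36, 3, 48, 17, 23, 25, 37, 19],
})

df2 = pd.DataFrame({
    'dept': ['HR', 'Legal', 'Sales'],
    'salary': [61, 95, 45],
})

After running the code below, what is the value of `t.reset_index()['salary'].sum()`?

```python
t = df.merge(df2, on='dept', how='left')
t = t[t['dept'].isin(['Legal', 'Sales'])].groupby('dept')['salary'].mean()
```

merge on 'dept' (how='left') → 9 rows:
    dept  reports  bonus  salary
0  Legal        2     26      95
1     HR       12     36      61
2     HR        9      3      61
3  Legal        7     48      95
4     HR        9     17      61
5  Legal       11     23      95
6     HR        7     25      61
7  Sales        7     37      45
8  Sales        2     19      45
filter rows where dept in ['Legal', 'Sales']:
    dept  reports  bonus  salary
0  Legal        2     26      95
3  Legal        7     48      95
5  Legal       11     23      95
7  Sales        7     37      45
8  Sales        2     19      45
group by dept, mean of salary:
dept
Legal    95.0
Sales    45.0
Name: salary, dtype: float64
reset_index():
    dept  salary
0  Legal    95.0
1  Sales    45.0
Reading off the sum of column 'salary', we get 140.0.

140.0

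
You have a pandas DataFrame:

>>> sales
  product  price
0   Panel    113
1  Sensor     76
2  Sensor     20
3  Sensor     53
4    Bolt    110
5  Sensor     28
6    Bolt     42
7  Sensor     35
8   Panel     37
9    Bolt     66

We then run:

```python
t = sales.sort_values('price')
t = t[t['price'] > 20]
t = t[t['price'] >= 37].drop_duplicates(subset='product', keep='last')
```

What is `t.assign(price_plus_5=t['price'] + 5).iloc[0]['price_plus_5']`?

81

sort by price:
  product  price
2  Sensor     20
5  Sensor     28
7  Sensor     35
8   Panel     37
6    Bolt     42
3  Sensor     53
9    Bolt     66
1  Sensor     76
4    Bolt    110
0   Panel    113
filter rows where price > 20:
  product  price
5  Sensor     28
7  Sensor     35
8   Panel     37
6    Bolt     42
3  Sensor     53
9    Bolt     66
1  Sensor     76
4    Bolt    110
0   Panel    113
filter rows where price >= 37:
  product  price
8   Panel     37
6    Bolt     42
3  Sensor     53
9    Bolt     66
1  Sensor     76
4    Bolt    110
0   Panel    113
drop duplicate product (keep=last):
  product  price
1  Sensor     76
4    Bolt    110
0   Panel    113
add column price_plus_5 = t['price'] + 5:
  product  price  price_plus_5
1  Sensor     76            81
4    Bolt    110           115
0   Panel    113           118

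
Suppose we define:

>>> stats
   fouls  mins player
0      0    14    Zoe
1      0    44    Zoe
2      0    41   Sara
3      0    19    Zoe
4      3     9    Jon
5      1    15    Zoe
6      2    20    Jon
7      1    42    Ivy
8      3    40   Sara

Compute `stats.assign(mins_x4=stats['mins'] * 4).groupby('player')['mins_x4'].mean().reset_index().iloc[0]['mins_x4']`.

168.0

add column mins_x4 = stats['mins'] * 4:
   fouls  mins player  mins_x4
0      0    14    Zoe       56
1      0    44    Zoe      176
2      0    41   Sara      164
3      0    19    Zoe       76
4      3     9    Jon       36
5      1    15    Zoe       60
6      2    20    Jon       80
7      1    42    Ivy      168
8      3    40   Sara      160
group by player, mean of mins_x4:
player
Ivy     168.0
Jon      58.0
Sara    162.0
Zoe      92.0
Name: mins_x4, dtype: float64
reset_index():
  player  mins_x4
0    Ivy    168.0
1    Jon     58.0
2   Sara    162.0
3    Zoe     92.0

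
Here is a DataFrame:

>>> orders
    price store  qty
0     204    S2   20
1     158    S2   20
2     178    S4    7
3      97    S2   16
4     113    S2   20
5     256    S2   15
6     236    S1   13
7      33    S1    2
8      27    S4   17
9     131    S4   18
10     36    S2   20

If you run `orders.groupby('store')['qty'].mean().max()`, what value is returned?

group by store, mean of qty:
store
S1     7.5
S2    18.5
S4    14.0
Name: qty, dtype: float64
max of the resulting series → 18.5

18.5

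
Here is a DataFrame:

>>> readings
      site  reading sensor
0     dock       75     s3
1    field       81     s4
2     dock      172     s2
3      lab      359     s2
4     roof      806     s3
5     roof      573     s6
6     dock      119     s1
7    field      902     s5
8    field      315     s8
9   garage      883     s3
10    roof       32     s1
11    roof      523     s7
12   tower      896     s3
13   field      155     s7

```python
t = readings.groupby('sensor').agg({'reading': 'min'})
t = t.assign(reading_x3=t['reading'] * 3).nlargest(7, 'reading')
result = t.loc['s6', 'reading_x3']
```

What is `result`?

group by sensor, min of reading:
        reading
sensor         
s1           32
s2          172
s3           75
s4           81
s5          902
s6          573
s7          155
s8          315
add column reading_x3 = t['reading'] * 3:
        reading  reading_x3
sensor                     
s1           32          96
s2          172         516
s3           75         225
s4           81         243
s5          902        2706
s6          573        1719
s7          155         465
s8          315         945
take 7 rows with largest reading:
        reading  reading_x3
sensor                     
s5          902        2706
s6          573        1719
s8          315         945
s2          172         516
s7          155         465
s4           81         243
s3           75         225
Reading off the value at row 's6', column 'reading_x3', we get 1719.

1719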